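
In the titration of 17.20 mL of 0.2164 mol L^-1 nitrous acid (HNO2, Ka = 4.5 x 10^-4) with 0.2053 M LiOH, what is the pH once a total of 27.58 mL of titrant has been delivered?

n(acid) = 0.2164 x 0.01720 = 0.003722 mol; n(LiOH) added = 0.2053 x 0.02758 = 0.005662 mol.
Base is in excess by 0.005662 - 0.003722 = 0.001940 mol in a total volume of 0.04478 L.
[OH^-] = 0.001940/0.04478 = 0.04333 M, so pOH = 1.36 and pH = 14.00 - 1.36 = 12.64.

12.64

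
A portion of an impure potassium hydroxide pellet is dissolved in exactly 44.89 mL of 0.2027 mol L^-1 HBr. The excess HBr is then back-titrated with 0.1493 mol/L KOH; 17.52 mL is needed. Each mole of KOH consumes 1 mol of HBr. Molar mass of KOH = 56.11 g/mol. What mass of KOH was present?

0.364 g

Total n(HBr) added = 0.2027 x 0.04489 = 0.009099 mol.
n(KOH) used = 0.1493 x 0.01752 = 0.002616 mol, which equals the excess n(HBr).
So n(HBr) consumed by the sample = 0.009099 - 0.002616 = 0.006483 mol.
n(KOH) = 0.006483 / 1 = 0.006483 mol.
mass = 0.006483 mol x 56.11 g/mol = 0.364 g.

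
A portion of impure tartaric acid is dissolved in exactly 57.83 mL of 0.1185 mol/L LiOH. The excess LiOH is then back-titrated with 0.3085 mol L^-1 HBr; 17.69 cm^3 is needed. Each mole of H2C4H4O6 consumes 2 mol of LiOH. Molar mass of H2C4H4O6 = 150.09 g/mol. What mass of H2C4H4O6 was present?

Total n(LiOH) added = 0.1185 x 0.05783 = 0.006853 mol.
n(HBr) used = 0.3085 x 0.01769 = 0.005457 mol, which equals the excess n(LiOH).
So n(LiOH) consumed by the sample = 0.006853 - 0.005457 = 0.001395 mol.
n(H2C4H4O6) = 0.001395 / 2 = 0.0006977 mol.
mass = 0.0006977 mol x 150.09 g/mol = 0.105 g.

0.105 g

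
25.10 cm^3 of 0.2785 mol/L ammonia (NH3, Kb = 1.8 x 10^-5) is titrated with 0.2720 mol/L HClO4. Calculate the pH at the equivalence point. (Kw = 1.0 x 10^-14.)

n(NH3) = 0.2785 x 0.02510 = 0.006990 mol; V(HClO4) at equivalence = 0.006990/0.2720 = 0.02570 L.
At equivalence the base is fully converted to NH4+; total volume = 0.05080 L, so [NH4+] = 0.006990/0.05080 = 0.1376 M.
Ka(NH4+) = Kw/Kb = 1.0e-14 / 1.8 x 10^-5 = 5.56e-10.
[H^+] = sqrt(Ka x [NH4+]) = sqrt(5.56e-10 x 0.1376) = 8.74e-6 M.
pH = -log(8.74e-6) = 5.06.

5.06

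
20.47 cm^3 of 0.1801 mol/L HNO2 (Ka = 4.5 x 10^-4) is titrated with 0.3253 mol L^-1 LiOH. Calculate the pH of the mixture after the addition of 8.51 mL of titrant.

3.83

Initial n(HNO2) = 0.1801 x 0.02047 = 0.003687 mol.
n(LiOH) added = 0.3253 x 0.008510 = 0.002768 mol, converting that many moles of HNO2 to NO2-.
Remaining n(HNO2) = 0.0009183 mol; n(NO2-) = 0.002768 mol.
By Henderson-Hasselbalch, pH = pKa + log([A^-]/[HA]) = 3.35 + log(0.002768/0.0009183) = 3.35 + (+0.48) = 3.83.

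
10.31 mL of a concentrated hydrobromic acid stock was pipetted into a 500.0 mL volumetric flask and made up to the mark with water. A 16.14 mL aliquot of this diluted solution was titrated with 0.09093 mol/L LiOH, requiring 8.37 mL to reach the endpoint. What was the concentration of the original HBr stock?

2.29 M

n(LiOH) = 0.09093 x 0.008370 = 0.0007611 mol.
n(HBr) in the aliquot = 0.0007611 mol.
[diluted HBr] = 0.0007611 / 0.01614 = 0.04716 M.
Dilution factor = 500.0/10.31 = 48.50, so [stock] = 0.04716 x 48.50 = 2.29 M.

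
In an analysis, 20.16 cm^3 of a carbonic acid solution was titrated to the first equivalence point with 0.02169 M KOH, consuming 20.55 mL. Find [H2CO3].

0.0221 M

n(KOH) = 0.02169 x 0.02055 = 0.0004457 mol.
At the first equivalence point, 1 mol OH^- react per mol H2CO3, so n(H2CO3) = 0.0004457 / 1 = 0.0004457 mol.
[H2CO3] = 0.0004457 / 0.02016 L = 0.0221 M.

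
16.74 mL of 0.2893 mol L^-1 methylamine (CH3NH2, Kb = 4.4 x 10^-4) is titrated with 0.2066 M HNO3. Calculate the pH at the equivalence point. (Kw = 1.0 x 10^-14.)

5.78

n(CH3NH2) = 0.2893 x 0.01674 = 0.004843 mol; V(HNO3) at equivalence = 0.004843/0.2066 = 0.02344 L.
At equivalence the base is fully converted to CH3NH3+; total volume = 0.04018 L, so [CH3NH3+] = 0.004843/0.04018 = 0.1205 M.
Ka(CH3NH3+) = Kw/Kb = 1.0e-14 / 4.4 x 10^-4 = 2.27e-11.
[H^+] = sqrt(Ka x [CH3NH3+]) = sqrt(2.27e-11 x 0.1205) = 1.66e-6 M.
pH = -log(1.66e-6) = 5.78.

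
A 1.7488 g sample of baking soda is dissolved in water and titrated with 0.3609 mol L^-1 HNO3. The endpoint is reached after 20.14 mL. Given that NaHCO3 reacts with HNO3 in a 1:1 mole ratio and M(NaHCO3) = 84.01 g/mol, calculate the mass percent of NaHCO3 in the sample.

34.9%

n(HNO3) = 0.3609 x 0.02014 = 0.007269 mol.
n(NaHCO3) = 0.007269 / 1 = 0.007269 mol.
mass of NaHCO3 = 0.007269 x 84.01 = 0.6106 g.
% purity = 0.6106 / 1.7488 x 100 = 34.9%.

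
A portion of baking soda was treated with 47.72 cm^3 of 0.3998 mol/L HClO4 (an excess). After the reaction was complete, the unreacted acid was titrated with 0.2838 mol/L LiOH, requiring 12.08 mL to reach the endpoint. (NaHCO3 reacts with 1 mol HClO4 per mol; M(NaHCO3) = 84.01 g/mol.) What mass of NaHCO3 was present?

Total n(HClO4) added = 0.3998 x 0.04772 = 0.01908 mol.
n(LiOH) used = 0.2838 x 0.01208 = 0.003428 mol, which equals the excess n(HClO4).
So n(HClO4) consumed by the sample = 0.01908 - 0.003428 = 0.01565 mol.
n(NaHCO3) = 0.01565 / 1 = 0.01565 mol.
mass = 0.01565 mol x 84.01 g/mol = 1.31 g.

1.31 g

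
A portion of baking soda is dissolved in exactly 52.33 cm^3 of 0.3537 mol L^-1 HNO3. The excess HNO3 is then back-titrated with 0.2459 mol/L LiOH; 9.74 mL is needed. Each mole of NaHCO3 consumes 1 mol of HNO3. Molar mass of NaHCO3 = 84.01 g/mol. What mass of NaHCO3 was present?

1.35 g

Total n(HNO3) added = 0.3537 x 0.05233 = 0.01851 mol.
n(LiOH) used = 0.2459 x 0.009740 = 0.002395 mol, which equals the excess n(HNO3).
So n(HNO3) consumed by the sample = 0.01851 - 0.002395 = 0.01611 mol.
n(NaHCO3) = 0.01611 / 1 = 0.01611 mol.
mass = 0.01611 mol x 84.01 g/mol = 1.35 g.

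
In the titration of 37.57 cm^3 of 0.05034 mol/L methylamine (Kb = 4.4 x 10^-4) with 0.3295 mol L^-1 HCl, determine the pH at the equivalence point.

n(CH3NH2) = 0.05034 x 0.03757 = 0.001891 mol; V(HCl) at equivalence = 0.001891/0.3295 = 0.005740 L.
At equivalence the base is fully converted to CH3NH3+; total volume = 0.04331 L, so [CH3NH3+] = 0.001891/0.04331 = 0.04367 M.
Ka(CH3NH3+) = Kw/Kb = 1.0e-14 / 4.4 x 10^-4 = 2.27e-11.
[H^+] = sqrt(Ka x [CH3NH3+]) = sqrt(2.27e-11 x 0.04367) = 9.96e-7 M.
pH = -log(9.96e-7) = 6.00.

6.00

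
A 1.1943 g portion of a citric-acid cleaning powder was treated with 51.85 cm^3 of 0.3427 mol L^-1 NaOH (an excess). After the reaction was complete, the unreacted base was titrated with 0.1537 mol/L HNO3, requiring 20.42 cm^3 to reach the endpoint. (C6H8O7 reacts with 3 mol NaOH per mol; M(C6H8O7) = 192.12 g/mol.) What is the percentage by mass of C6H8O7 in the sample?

Total n(NaOH) added = 0.3427 x 0.05185 = 0.01777 mol.
n(HNO3) used = 0.1537 x 0.02042 = 0.003139 mol, which equals the excess n(NaOH).
So n(NaOH) consumed by the sample = 0.01777 - 0.003139 = 0.01463 mol.
n(C6H8O7) = 0.01463 / 3 = 0.004877 mol.
mass C6H8O7 = 0.004877 x 192.12 = 0.9369 g, so %C6H8O7 = 0.9369/1.1943 x 100 = 78.5%.

78.5%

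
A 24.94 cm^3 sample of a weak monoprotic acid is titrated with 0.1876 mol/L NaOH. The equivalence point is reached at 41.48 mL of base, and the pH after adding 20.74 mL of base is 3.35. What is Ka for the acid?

20.74 mL is half of the equivalence volume, so this is the half-equivalence point where [HA] = [A^-].
At half-equivalence pH = pKa, so pKa = 3.35.
Ka = 10^(-3.35) = 4.5 x 10^-4.

4.5 x 10^-4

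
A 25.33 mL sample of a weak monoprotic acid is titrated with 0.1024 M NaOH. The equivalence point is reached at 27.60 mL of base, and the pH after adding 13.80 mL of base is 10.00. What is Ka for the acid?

1.0 x 10^-10

13.80 mL is half of the equivalence volume, so this is the half-equivalence point where [HA] = [A^-].
At half-equivalence pH = pKa, so pKa = 10.00.
Ka = 10^(-10.00) = 1.0 x 10^-10.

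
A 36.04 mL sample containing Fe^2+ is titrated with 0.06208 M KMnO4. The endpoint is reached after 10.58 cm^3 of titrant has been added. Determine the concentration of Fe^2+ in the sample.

0.0911 M

n(KMnO4) = 0.06208 x 0.01058 = 0.0006568 mol.
From the balanced equation, 1 mol KMnO4 reacts with 5 mol Fe^2+, so n(Fe^2+) = 0.0006568 x 5/1 = 0.003284 mol.
[Fe^2+] = 0.003284 / 0.03604 L = 0.0911 M.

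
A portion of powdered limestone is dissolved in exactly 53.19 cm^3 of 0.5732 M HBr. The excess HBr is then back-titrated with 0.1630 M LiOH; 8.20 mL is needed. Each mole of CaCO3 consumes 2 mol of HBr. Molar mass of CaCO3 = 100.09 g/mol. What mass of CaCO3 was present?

1.46 g

Total n(HBr) added = 0.5732 x 0.05319 = 0.03049 mol.
n(LiOH) used = 0.1630 x 0.008200 = 0.001337 mol, which equals the excess n(HBr).
So n(HBr) consumed by the sample = 0.03049 - 0.001337 = 0.02915 mol.
n(CaCO3) = 0.02915 / 2 = 0.01458 mol.
mass = 0.01458 mol x 100.09 g/mol = 1.46 g.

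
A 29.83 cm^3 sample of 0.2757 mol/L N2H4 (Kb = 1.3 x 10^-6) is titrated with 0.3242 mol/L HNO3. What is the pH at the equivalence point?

4.47

n(N2H4) = 0.2757 x 0.02983 = 0.008224 mol; V(HNO3) at equivalence = 0.008224/0.3242 = 0.02537 L.
At equivalence the base is fully converted to N2H5+; total volume = 0.05520 L, so [N2H5+] = 0.008224/0.05520 = 0.1490 M.
Ka(N2H5+) = Kw/Kb = 1.0e-14 / 1.3 x 10^-6 = 7.69e-9.
[H^+] = sqrt(Ka x [N2H5+]) = sqrt(7.69e-9 x 0.1490) = 3.39e-5 M.
pH = -log(3.39e-5) = 4.47.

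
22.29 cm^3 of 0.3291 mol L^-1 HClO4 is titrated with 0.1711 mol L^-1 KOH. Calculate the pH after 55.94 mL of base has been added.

12.46

n(acid) = 0.3291 x 0.02229 = 0.007336 mol; n(KOH) added = 0.1711 x 0.05594 = 0.009571 mol.
Base is in excess by 0.009571 - 0.007336 = 0.002236 mol in a total volume of 0.07823 L.
[OH^-] = 0.002236/0.07823 = 0.02858 M, so pOH = 1.54 and pH = 14.00 - 1.54 = 12.46.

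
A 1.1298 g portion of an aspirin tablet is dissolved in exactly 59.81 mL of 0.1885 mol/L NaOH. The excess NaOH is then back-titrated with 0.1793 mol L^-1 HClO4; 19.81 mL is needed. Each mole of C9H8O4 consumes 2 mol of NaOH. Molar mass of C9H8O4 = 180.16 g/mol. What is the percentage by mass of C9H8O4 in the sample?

61.6%

Total n(NaOH) added = 0.1885 x 0.05981 = 0.01127 mol.
n(HClO4) used = 0.1793 x 0.01981 = 0.003552 mol, which equals the excess n(NaOH).
So n(NaOH) consumed by the sample = 0.01127 - 0.003552 = 0.007722 mol.
n(C9H8O4) = 0.007722 / 2 = 0.003861 mol.
mass C9H8O4 = 0.003861 x 180.16 = 0.6956 g, so %C9H8O4 = 0.6956/1.1298 x 100 = 61.6%.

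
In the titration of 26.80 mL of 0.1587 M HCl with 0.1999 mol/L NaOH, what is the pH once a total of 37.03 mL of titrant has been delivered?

12.69

n(acid) = 0.1587 x 0.02680 = 0.004253 mol; n(NaOH) added = 0.1999 x 0.03703 = 0.007402 mol.
Base is in excess by 0.007402 - 0.004253 = 0.003149 mol in a total volume of 0.06383 L.
[OH^-] = 0.003149/0.06383 = 0.04934 M, so pOH = 1.31 and pH = 14.00 - 1.31 = 12.69.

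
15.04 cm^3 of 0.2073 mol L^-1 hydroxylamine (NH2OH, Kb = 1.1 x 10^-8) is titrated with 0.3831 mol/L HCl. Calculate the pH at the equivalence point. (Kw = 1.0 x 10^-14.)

3.46

n(NH2OH) = 0.2073 x 0.01504 = 0.003118 mol; V(HCl) at equivalence = 0.003118/0.3831 = 0.008138 L.
At equivalence the base is fully converted to NH3OH+; total volume = 0.02318 L, so [NH3OH+] = 0.003118/0.02318 = 0.1345 M.
Ka(NH3OH+) = Kw/Kb = 1.0e-14 / 1.1 x 10^-8 = 9.09e-7.
[H^+] = sqrt(Ka x [NH3OH+]) = sqrt(9.09e-7 x 0.1345) = 0.000350 M.
pH = -log(0.000350) = 3.46.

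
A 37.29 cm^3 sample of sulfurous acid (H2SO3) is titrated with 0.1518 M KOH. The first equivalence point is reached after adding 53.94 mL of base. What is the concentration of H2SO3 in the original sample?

0.220 M

n(KOH) = 0.1518 x 0.05394 = 0.008188 mol.
At the first equivalence point, 1 mol OH^- react per mol H2SO3, so n(H2SO3) = 0.008188 / 1 = 0.008188 mol.
[H2SO3] = 0.008188 / 0.03729 L = 0.220 M.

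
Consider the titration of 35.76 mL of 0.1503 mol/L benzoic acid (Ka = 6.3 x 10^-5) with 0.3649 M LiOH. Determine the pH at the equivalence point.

8.61

n(C6H5COOH) = 0.1503 x 0.03576 = 0.005375 mol; V(LiOH) at equivalence = 0.005375/0.3649 = 0.01473 L.
At equivalence all the acid is converted to C6H5COO-; total volume = 0.03576 + 0.01473 = 0.05049 L, so [C6H5COO-] = 0.005375/0.05049 = 0.1065 M.
Kb = Kw/Ka = 1.0e-14 / 6.3 x 10^-5 = 1.59e-10.
[OH^-] = sqrt(Kb x [C6H5COO-]) = sqrt(1.59e-10 x 0.1065) = 4.11e-6 M.
pOH = 5.39, so pH = 14.00 - 5.39 = 8.61.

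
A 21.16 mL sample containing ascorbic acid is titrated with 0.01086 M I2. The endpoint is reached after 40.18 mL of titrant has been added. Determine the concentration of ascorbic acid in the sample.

n(I2) = 0.01086 x 0.04018 = 0.0004364 mol.
From the balanced equation, 1 mol I2 reacts with 1 mol ascorbic acid, so n(ascorbic acid) = 0.0004364 x 1/1 = 0.0004364 mol.
[ascorbic acid] = 0.0004364 / 0.02116 L = 0.0206 M.

0.0206 M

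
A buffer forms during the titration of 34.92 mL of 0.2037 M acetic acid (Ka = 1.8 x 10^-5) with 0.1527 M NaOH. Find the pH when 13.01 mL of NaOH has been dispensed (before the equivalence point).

Initial n(CH3COOH) = 0.2037 x 0.03492 = 0.007113 mol.
n(NaOH) added = 0.1527 x 0.01301 = 0.001987 mol, converting that many moles of CH3COOH to CH3COO-.
Remaining n(CH3COOH) = 0.005127 mol; n(CH3COO-) = 0.001987 mol.
By Henderson-Hasselbalch, pH = pKa + log([A^-]/[HA]) = 4.74 + log(0.001987/0.005127) = 4.74 + (-0.41) = 4.33.

4.33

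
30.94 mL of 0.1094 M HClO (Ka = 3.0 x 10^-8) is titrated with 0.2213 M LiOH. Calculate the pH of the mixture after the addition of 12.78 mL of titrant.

8.23

Initial n(HClO) = 0.1094 x 0.03094 = 0.003385 mol.
n(LiOH) added = 0.2213 x 0.01278 = 0.002828 mol, converting that many moles of HClO to ClO-.
Remaining n(HClO) = 0.0005566 mol; n(ClO-) = 0.002828 mol.
By Henderson-Hasselbalch, pH = pKa + log([A^-]/[HA]) = 7.52 + log(0.002828/0.0005566) = 7.52 + (+0.71) = 8.23.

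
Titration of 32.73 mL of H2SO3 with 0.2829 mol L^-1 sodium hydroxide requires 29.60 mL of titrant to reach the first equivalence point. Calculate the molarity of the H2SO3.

n(NaOH) = 0.2829 x 0.02960 = 0.008374 mol.
At the first equivalence point, 1 mol OH^- react per mol H2SO3, so n(H2SO3) = 0.008374 / 1 = 0.008374 mol.
[H2SO3] = 0.008374 / 0.03273 L = 0.256 M.

0.256 M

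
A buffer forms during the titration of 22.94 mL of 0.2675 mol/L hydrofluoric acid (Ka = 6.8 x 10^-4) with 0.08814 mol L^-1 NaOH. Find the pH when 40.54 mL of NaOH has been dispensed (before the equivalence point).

3.31

Initial n(HF) = 0.2675 x 0.02294 = 0.006136 mol.
n(NaOH) added = 0.08814 x 0.04054 = 0.003573 mol, converting that many moles of HF to F-.
Remaining n(HF) = 0.002563 mol; n(F-) = 0.003573 mol.
By Henderson-Hasselbalch, pH = pKa + log([A^-]/[HA]) = 3.17 + log(0.003573/0.002563) = 3.17 + (+0.14) = 3.31.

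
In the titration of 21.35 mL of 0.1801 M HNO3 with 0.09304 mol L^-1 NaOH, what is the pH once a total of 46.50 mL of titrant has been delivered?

11.85

n(acid) = 0.1801 x 0.02135 = 0.003845 mol; n(NaOH) added = 0.09304 x 0.04650 = 0.004326 mol.
Base is in excess by 0.004326 - 0.003845 = 0.0004812 mol in a total volume of 0.06785 L.
[OH^-] = 0.0004812/0.06785 = 0.007092 M, so pOH = 2.15 and pH = 14.00 - 2.15 = 11.85.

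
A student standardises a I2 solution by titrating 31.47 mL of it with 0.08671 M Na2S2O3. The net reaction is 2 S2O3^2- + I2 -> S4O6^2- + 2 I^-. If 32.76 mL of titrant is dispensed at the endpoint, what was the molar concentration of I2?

n(Na2S2O3) = 0.08671 x 0.03276 = 0.002841 mol.
From the balanced equation, 2 mol Na2S2O3 reacts with 1 mol I2, so n(I2) = 0.002841 x 1/2 = 0.001420 mol.
[I2] = 0.001420 / 0.03147 L = 0.0451 M.

0.0451 M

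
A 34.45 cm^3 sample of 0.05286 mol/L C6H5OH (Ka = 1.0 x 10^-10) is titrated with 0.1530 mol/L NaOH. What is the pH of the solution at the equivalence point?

n(C6H5OH) = 0.05286 x 0.03445 = 0.001821 mol; V(NaOH) at equivalence = 0.001821/0.1530 = 0.01190 L.
At equivalence all the acid is converted to C6H5O-; total volume = 0.03445 + 0.01190 = 0.04635 L, so [C6H5O-] = 0.001821/0.04635 = 0.03929 M.
Kb = Kw/Ka = 1.0e-14 / 1.0 x 10^-10 = 0.000100.
[OH^-] = sqrt(Kb x [C6H5O-]) = sqrt(0.000100 x 0.03929) = 0.00198 M.
pOH = 2.70, so pH = 14.00 - 2.70 = 11.30.

11.30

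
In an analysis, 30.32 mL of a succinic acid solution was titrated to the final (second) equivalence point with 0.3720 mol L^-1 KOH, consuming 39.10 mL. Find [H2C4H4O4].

0.240 M

n(KOH) = 0.3720 x 0.03910 = 0.01455 mol.
At the final (second) equivalence point, 2 mol OH^- react per mol H2C4H4O4, so n(H2C4H4O4) = 0.01455 / 2 = 0.007273 mol.
[H2C4H4O4] = 0.007273 / 0.03032 L = 0.240 M.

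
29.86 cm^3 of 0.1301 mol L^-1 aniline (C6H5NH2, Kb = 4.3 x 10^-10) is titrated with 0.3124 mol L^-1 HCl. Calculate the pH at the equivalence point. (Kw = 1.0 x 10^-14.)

n(C6H5NH2) = 0.1301 x 0.02986 = 0.003885 mol; V(HCl) at equivalence = 0.003885/0.3124 = 0.01244 L.
At equivalence the base is fully converted to C6H5NH3+; total volume = 0.04230 L, so [C6H5NH3+] = 0.003885/0.04230 = 0.09185 M.
Ka(C6H5NH3+) = Kw/Kb = 1.0e-14 / 4.3 x 10^-10 = 2.33e-5.
[H^+] = sqrt(Ka x [C6H5NH3+]) = sqrt(2.33e-5 x 0.09185) = 0.00146 M.
pH = -log(0.00146) = 2.84.

2.84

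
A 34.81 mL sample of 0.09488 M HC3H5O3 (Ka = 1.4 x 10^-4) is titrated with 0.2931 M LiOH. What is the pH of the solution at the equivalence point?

n(HC3H5O3) = 0.09488 x 0.03481 = 0.003303 mol; V(LiOH) at equivalence = 0.003303/0.2931 = 0.01127 L.
At equivalence all the acid is converted to C3H5O3-; total volume = 0.03481 + 0.01127 = 0.04608 L, so [C3H5O3-] = 0.003303/0.04608 = 0.07168 M.
Kb = Kw/Ka = 1.0e-14 / 1.4 x 10^-4 = 7.14e-11.
[OH^-] = sqrt(Kb x [C3H5O3-]) = sqrt(7.14e-11 x 0.07168) = 2.26e-6 M.
pOH = 5.65, so pH = 14.00 - 5.65 = 8.35.

8.35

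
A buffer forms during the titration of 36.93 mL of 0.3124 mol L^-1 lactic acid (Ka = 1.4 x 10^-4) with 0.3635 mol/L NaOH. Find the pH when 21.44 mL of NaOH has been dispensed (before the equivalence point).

Initial n(HC3H5O3) = 0.3124 x 0.03693 = 0.01154 mol.
n(NaOH) added = 0.3635 x 0.02144 = 0.007793 mol, converting that many moles of HC3H5O3 to C3H5O3-.
Remaining n(HC3H5O3) = 0.003743 mol; n(C3H5O3-) = 0.007793 mol.
By Henderson-Hasselbalch, pH = pKa + log([A^-]/[HA]) = 3.85 + log(0.007793/0.003743) = 3.85 + (+0.32) = 4.17.

4.17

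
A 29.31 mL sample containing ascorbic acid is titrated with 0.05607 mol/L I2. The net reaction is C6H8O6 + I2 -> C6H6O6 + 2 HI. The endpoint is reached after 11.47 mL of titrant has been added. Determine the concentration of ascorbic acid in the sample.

n(I2) = 0.05607 x 0.01147 = 0.0006431 mol.
From the balanced equation, 1 mol I2 reacts with 1 mol ascorbic acid, so n(ascorbic acid) = 0.0006431 x 1/1 = 0.0006431 mol.
[ascorbic acid] = 0.0006431 / 0.02931 L = 0.0219 M.

0.0219 M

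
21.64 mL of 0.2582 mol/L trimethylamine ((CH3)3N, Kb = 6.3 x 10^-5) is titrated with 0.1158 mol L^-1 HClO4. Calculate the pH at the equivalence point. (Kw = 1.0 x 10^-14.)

5.45

n((CH3)3N) = 0.2582 x 0.02164 = 0.005587 mol; V(HClO4) at equivalence = 0.005587/0.1158 = 0.04825 L.
At equivalence the base is fully converted to (CH3)3NH+; total volume = 0.06989 L, so [(CH3)3NH+] = 0.005587/0.06989 = 0.07995 M.
Ka((CH3)3NH+) = Kw/Kb = 1.0e-14 / 6.3 x 10^-5 = 1.59e-10.
[H^+] = sqrt(Ka x [(CH3)3NH+]) = sqrt(1.59e-10 x 0.07995) = 3.56e-6 M.
pH = -log(3.56e-6) = 5.45.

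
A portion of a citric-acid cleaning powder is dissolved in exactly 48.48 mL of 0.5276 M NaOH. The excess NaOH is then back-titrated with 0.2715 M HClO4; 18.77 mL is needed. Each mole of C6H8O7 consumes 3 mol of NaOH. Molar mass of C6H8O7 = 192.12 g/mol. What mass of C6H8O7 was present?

Total n(NaOH) added = 0.5276 x 0.04848 = 0.02558 mol.
n(HClO4) used = 0.2715 x 0.01877 = 0.005096 mol, which equals the excess n(NaOH).
So n(NaOH) consumed by the sample = 0.02558 - 0.005096 = 0.02048 mol.
n(C6H8O7) = 0.02048 / 3 = 0.006827 mol.
mass = 0.006827 mol x 192.12 g/mol = 1.31 g.

1.31 g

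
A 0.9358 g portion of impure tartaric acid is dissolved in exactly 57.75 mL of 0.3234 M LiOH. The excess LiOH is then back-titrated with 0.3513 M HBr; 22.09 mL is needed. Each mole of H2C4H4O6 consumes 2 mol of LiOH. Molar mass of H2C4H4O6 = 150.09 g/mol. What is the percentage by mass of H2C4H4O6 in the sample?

87.5%

Total n(LiOH) added = 0.3234 x 0.05775 = 0.01868 mol.
n(HBr) used = 0.3513 x 0.02209 = 0.007760 mol, which equals the excess n(LiOH).
So n(LiOH) consumed by the sample = 0.01868 - 0.007760 = 0.01092 mol.
n(H2C4H4O6) = 0.01092 / 2 = 0.005458 mol.
mass H2C4H4O6 = 0.005458 x 150.09 = 0.8192 g, so %H2C4H4O6 = 0.8192/0.9358 x 100 = 87.5%.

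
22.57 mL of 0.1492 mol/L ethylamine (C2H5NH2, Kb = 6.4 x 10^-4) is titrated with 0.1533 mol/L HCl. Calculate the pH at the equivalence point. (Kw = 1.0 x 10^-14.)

n(C2H5NH2) = 0.1492 x 0.02257 = 0.003367 mol; V(HCl) at equivalence = 0.003367/0.1533 = 0.02197 L.
At equivalence the base is fully converted to C2H5NH3+; total volume = 0.04454 L, so [C2H5NH3+] = 0.003367/0.04454 = 0.07561 M.
Ka(C2H5NH3+) = Kw/Kb = 1.0e-14 / 6.4 x 10^-4 = 1.56e-11.
[H^+] = sqrt(Ka x [C2H5NH3+]) = sqrt(1.56e-11 x 0.07561) = 1.09e-6 M.
pH = -log(1.09e-6) = 5.96.

5.96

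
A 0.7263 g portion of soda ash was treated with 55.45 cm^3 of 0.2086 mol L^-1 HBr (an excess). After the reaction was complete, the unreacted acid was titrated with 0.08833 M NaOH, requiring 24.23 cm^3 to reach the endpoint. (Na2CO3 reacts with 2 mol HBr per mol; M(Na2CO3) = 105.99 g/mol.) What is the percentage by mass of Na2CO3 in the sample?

68.8%

Total n(HBr) added = 0.2086 x 0.05545 = 0.01157 mol.
n(NaOH) used = 0.08833 x 0.02423 = 0.002140 mol, which equals the excess n(HBr).
So n(HBr) consumed by the sample = 0.01157 - 0.002140 = 0.009427 mol.
n(Na2CO3) = 0.009427 / 2 = 0.004713 mol.
mass Na2CO3 = 0.004713 x 105.99 = 0.4996 g, so %Na2CO3 = 0.4996/0.7263 x 100 = 68.8%.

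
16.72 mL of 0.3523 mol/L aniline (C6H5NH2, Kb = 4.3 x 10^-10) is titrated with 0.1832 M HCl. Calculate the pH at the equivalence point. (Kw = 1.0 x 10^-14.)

2.78

n(C6H5NH2) = 0.3523 x 0.01672 = 0.005890 mol; V(HCl) at equivalence = 0.005890/0.1832 = 0.03215 L.
At equivalence the base is fully converted to C6H5NH3+; total volume = 0.04887 L, so [C6H5NH3+] = 0.005890/0.04887 = 0.1205 M.
Ka(C6H5NH3+) = Kw/Kb = 1.0e-14 / 4.3 x 10^-10 = 2.33e-5.
[H^+] = sqrt(Ka x [C6H5NH3+]) = sqrt(2.33e-5 x 0.1205) = 0.00167 M.
pH = -log(0.00167) = 2.78.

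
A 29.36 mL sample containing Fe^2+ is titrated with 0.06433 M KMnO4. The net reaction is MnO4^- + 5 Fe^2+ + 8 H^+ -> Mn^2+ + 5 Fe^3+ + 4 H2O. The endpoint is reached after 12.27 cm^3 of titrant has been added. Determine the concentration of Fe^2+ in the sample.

0.134 M

n(KMnO4) = 0.06433 x 0.01227 = 0.0007893 mol.
From the balanced equation, 1 mol KMnO4 reacts with 5 mol Fe^2+, so n(Fe^2+) = 0.0007893 x 5/1 = 0.003947 mol.
[Fe^2+] = 0.003947 / 0.02936 L = 0.134 M.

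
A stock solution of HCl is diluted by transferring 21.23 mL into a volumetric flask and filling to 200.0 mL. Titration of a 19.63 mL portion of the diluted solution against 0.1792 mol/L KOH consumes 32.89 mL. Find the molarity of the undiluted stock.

2.83 M

n(KOH) = 0.1792 x 0.03289 = 0.005894 mol.
n(HCl) in the aliquot = 0.005894 mol.
[diluted HCl] = 0.005894 / 0.01963 = 0.3002 M.
Dilution factor = 200.0/21.23 = 9.421, so [stock] = 0.3002 x 9.421 = 2.83 M.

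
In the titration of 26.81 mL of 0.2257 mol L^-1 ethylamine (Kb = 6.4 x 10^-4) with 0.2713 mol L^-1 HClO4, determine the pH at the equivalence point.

n(C2H5NH2) = 0.2257 x 0.02681 = 0.006051 mol; V(HClO4) at equivalence = 0.006051/0.2713 = 0.02230 L.
At equivalence the base is fully converted to C2H5NH3+; total volume = 0.04911 L, so [C2H5NH3+] = 0.006051/0.04911 = 0.1232 M.
Ka(C2H5NH3+) = Kw/Kb = 1.0e-14 / 6.4 x 10^-4 = 1.56e-11.
[H^+] = sqrt(Ka x [C2H5NH3+]) = sqrt(1.56e-11 x 0.1232) = 1.39e-6 M.
pH = -log(1.39e-6) = 5.86.

5.86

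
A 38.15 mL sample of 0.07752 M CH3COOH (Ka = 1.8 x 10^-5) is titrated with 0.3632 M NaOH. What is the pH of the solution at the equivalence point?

n(CH3COOH) = 0.07752 x 0.03815 = 0.002957 mol; V(NaOH) at equivalence = 0.002957/0.3632 = 0.008143 L.
At equivalence all the acid is converted to CH3COO-; total volume = 0.03815 + 0.008143 = 0.04629 L, so [CH3COO-] = 0.002957/0.04629 = 0.06388 M.
Kb = Kw/Ka = 1.0e-14 / 1.8 x 10^-5 = 5.56e-10.
[OH^-] = sqrt(Kb x [CH3COO-]) = sqrt(5.56e-10 x 0.06388) = 5.96e-6 M.
pOH = 5.22, so pH = 14.00 - 5.22 = 8.78.

8.78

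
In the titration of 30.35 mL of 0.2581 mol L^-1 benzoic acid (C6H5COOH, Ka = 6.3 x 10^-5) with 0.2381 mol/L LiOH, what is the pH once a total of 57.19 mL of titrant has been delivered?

n(acid) = 0.2581 x 0.03035 = 0.007833 mol; n(LiOH) added = 0.2381 x 0.05719 = 0.01362 mol.
Base is in excess by 0.01362 - 0.007833 = 0.005784 mol in a total volume of 0.08754 L.
[OH^-] = 0.005784/0.08754 = 0.06607 M, so pOH = 1.18 and pH = 14.00 - 1.18 = 12.82.

12.82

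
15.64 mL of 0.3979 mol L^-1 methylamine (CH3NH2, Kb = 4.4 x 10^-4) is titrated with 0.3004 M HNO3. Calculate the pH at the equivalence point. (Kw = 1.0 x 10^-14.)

n(CH3NH2) = 0.3979 x 0.01564 = 0.006223 mol; V(HNO3) at equivalence = 0.006223/0.3004 = 0.02072 L.
At equivalence the base is fully converted to CH3NH3+; total volume = 0.03636 L, so [CH3NH3+] = 0.006223/0.03636 = 0.1712 M.
Ka(CH3NH3+) = Kw/Kb = 1.0e-14 / 4.4 x 10^-4 = 2.27e-11.
[H^+] = sqrt(Ka x [CH3NH3+]) = sqrt(2.27e-11 x 0.1712) = 1.97e-6 M.
pH = -log(1.97e-6) = 5.71.

5.71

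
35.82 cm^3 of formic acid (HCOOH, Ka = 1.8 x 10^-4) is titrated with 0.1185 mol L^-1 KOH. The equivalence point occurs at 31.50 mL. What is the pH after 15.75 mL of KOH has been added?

15.75 mL is exactly half the equivalence volume (31.50/2), i.e. the half-equivalence point.
There, n(HA) = n(A^-), so pH = pKa = -log(1.8 x 10^-4) = 3.74.

3.74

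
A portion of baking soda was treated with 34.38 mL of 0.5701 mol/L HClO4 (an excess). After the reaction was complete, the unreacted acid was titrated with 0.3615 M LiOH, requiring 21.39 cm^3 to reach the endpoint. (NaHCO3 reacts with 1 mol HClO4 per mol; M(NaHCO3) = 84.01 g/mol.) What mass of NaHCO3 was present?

Total n(HClO4) added = 0.5701 x 0.03438 = 0.01960 mol.
n(LiOH) used = 0.3615 x 0.02139 = 0.007732 mol, which equals the excess n(HClO4).
So n(HClO4) consumed by the sample = 0.01960 - 0.007732 = 0.01187 mol.
n(NaHCO3) = 0.01187 / 1 = 0.01187 mol.
mass = 0.01187 mol x 84.01 g/mol = 0.997 g.

0.997 g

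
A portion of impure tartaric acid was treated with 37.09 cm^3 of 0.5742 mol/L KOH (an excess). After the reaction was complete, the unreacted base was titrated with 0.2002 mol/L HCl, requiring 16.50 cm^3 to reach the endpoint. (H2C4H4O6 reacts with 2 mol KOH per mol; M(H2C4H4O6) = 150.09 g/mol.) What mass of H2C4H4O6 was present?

1.35 g

Total n(KOH) added = 0.5742 x 0.03709 = 0.02130 mol.
n(HCl) used = 0.2002 x 0.01650 = 0.003303 mol, which equals the excess n(KOH).
So n(KOH) consumed by the sample = 0.02130 - 0.003303 = 0.01799 mol.
n(H2C4H4O6) = 0.01799 / 2 = 0.008997 mol.
mass = 0.008997 mol x 150.09 g/mol = 1.35 g.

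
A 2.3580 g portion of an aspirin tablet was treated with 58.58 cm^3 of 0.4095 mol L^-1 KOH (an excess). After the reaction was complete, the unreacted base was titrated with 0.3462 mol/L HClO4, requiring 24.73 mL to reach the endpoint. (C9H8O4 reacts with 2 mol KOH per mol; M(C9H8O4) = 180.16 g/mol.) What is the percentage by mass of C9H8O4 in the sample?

58.9%

Total n(KOH) added = 0.4095 x 0.05858 = 0.02399 mol.
n(HClO4) used = 0.3462 x 0.02473 = 0.008562 mol, which equals the excess n(KOH).
So n(KOH) consumed by the sample = 0.02399 - 0.008562 = 0.01543 mol.
n(C9H8O4) = 0.01543 / 2 = 0.007713 mol.
mass C9H8O4 = 0.007713 x 180.16 = 1.390 g, so %C9H8O4 = 1.390/2.3580 x 100 = 58.9%.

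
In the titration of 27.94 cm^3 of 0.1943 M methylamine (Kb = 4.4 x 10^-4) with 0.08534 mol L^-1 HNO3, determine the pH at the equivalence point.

n(CH3NH2) = 0.1943 x 0.02794 = 0.005429 mol; V(HNO3) at equivalence = 0.005429/0.08534 = 0.06361 L.
At equivalence the base is fully converted to CH3NH3+; total volume = 0.09155 L, so [CH3NH3+] = 0.005429/0.09155 = 0.05930 M.
Ka(CH3NH3+) = Kw/Kb = 1.0e-14 / 4.4 x 10^-4 = 2.27e-11.
[H^+] = sqrt(Ka x [CH3NH3+]) = sqrt(2.27e-11 x 0.05930) = 1.16e-6 M.
pH = -log(1.16e-6) = 5.94.

5.94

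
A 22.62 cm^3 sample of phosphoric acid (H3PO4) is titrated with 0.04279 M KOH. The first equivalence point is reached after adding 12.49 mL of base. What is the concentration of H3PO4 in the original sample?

n(KOH) = 0.04279 x 0.01249 = 0.0005344 mol.
At the first equivalence point, 1 mol OH^- react per mol H3PO4, so n(H3PO4) = 0.0005344 / 1 = 0.0005344 mol.
[H3PO4] = 0.0005344 / 0.02262 L = 0.0236 M.

0.0236 M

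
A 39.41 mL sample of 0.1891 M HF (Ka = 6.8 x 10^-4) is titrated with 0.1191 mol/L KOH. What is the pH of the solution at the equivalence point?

n(HF) = 0.1891 x 0.03941 = 0.007452 mol; V(KOH) at equivalence = 0.007452/0.1191 = 0.06257 L.
At equivalence all the acid is converted to F-; total volume = 0.03941 + 0.06257 = 0.1020 L, so [F-] = 0.007452/0.1020 = 0.07308 M.
Kb = Kw/Ka = 1.0e-14 / 6.8 x 10^-4 = 1.47e-11.
[OH^-] = sqrt(Kb x [F-]) = sqrt(1.47e-11 x 0.07308) = 1.04e-6 M.
pOH = 5.98, so pH = 14.00 - 5.98 = 8.02.

8.02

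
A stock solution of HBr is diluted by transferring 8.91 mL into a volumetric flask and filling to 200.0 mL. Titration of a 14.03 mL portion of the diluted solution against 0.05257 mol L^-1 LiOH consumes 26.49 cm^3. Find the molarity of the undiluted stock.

2.23 M

n(LiOH) = 0.05257 x 0.02649 = 0.001393 mol.
n(HBr) in the aliquot = 0.001393 mol.
[diluted HBr] = 0.001393 / 0.01403 = 0.09926 M.
Dilution factor = 200.0/8.910 = 22.45, so [stock] = 0.09926 x 22.45 = 2.23 M.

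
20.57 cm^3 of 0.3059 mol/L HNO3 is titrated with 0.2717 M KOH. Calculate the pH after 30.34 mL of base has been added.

12.58

n(acid) = 0.3059 x 0.02057 = 0.006292 mol; n(KOH) added = 0.2717 x 0.03034 = 0.008243 mol.
Base is in excess by 0.008243 - 0.006292 = 0.001951 mol in a total volume of 0.05091 L.
[OH^-] = 0.001951/0.05091 = 0.03832 M, so pOH = 1.42 and pH = 14.00 - 1.42 = 12.58.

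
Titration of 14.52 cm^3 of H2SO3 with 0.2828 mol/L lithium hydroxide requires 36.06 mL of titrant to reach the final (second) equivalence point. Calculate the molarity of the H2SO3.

n(LiOH) = 0.2828 x 0.03606 = 0.01020 mol.
At the final (second) equivalence point, 2 mol OH^- react per mol H2SO3, so n(H2SO3) = 0.01020 / 2 = 0.005099 mol.
[H2SO3] = 0.005099 / 0.01452 L = 0.351 M.

0.351 M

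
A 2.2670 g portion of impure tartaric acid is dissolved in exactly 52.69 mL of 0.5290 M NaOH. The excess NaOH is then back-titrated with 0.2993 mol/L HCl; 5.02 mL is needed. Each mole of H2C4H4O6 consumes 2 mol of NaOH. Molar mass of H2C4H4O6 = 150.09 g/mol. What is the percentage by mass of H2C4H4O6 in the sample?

Total n(NaOH) added = 0.5290 x 0.05269 = 0.02787 mol.
n(HCl) used = 0.2993 x 0.005020 = 0.001502 mol, which equals the excess n(NaOH).
So n(NaOH) consumed by the sample = 0.02787 - 0.001502 = 0.02637 mol.
n(H2C4H4O6) = 0.02637 / 2 = 0.01319 mol.
mass H2C4H4O6 = 0.01319 x 150.09 = 1.979 g, so %H2C4H4O6 = 1.979/2.2670 x 100 = 87.3%.

87.3%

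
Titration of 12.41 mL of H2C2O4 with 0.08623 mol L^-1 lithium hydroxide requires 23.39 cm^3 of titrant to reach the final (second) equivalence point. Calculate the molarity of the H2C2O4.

0.0813 M

n(LiOH) = 0.08623 x 0.02339 = 0.002017 mol.
At the final (second) equivalence point, 2 mol OH^- react per mol H2C2O4, so n(H2C2O4) = 0.002017 / 2 = 0.001008 mol.
[H2C2O4] = 0.001008 / 0.01241 L = 0.0813 M.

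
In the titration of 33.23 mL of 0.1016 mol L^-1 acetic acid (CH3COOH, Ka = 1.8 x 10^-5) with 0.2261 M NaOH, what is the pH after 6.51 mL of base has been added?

Initial n(CH3COOH) = 0.1016 x 0.03323 = 0.003376 mol.
n(NaOH) added = 0.2261 x 0.006510 = 0.001472 mol, converting that many moles of CH3COOH to CH3COO-.
Remaining n(CH3COOH) = 0.001904 mol; n(CH3COO-) = 0.001472 mol.
By Henderson-Hasselbalch, pH = pKa + log([A^-]/[HA]) = 4.74 + log(0.001472/0.001904) = 4.74 + (-0.11) = 4.63.

4.63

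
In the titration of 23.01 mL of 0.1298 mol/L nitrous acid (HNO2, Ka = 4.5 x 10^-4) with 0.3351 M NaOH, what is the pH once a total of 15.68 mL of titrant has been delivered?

12.77

n(acid) = 0.1298 x 0.02301 = 0.002987 mol; n(NaOH) added = 0.3351 x 0.01568 = 0.005254 mol.
Base is in excess by 0.005254 - 0.002987 = 0.002268 mol in a total volume of 0.03869 L.
[OH^-] = 0.002268/0.03869 = 0.05861 M, so pOH = 1.23 and pH = 14.00 - 1.23 = 12.77.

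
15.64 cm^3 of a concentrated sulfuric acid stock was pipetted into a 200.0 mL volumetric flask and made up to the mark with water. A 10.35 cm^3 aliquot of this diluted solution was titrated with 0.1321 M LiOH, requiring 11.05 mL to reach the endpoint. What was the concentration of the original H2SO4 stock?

0.902 M

n(LiOH) = 0.1321 x 0.01105 = 0.001460 mol.
n(H2SO4) in the aliquot = 0.001460 x 1/2 = 0.0007299 mol.
[diluted H2SO4] = 0.0007299 / 0.01035 = 0.07052 M.
Dilution factor = 200.0/15.64 = 12.79, so [stock] = 0.07052 x 12.79 = 0.902 M.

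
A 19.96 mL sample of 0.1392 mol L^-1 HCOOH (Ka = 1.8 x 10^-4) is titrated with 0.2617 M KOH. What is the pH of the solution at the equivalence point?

8.35

n(HCOOH) = 0.1392 x 0.01996 = 0.002778 mol; V(KOH) at equivalence = 0.002778/0.2617 = 0.01062 L.
At equivalence all the acid is converted to HCOO-; total volume = 0.01996 + 0.01062 = 0.03058 L, so [HCOO-] = 0.002778/0.03058 = 0.09087 M.
Kb = Kw/Ka = 1.0e-14 / 1.8 x 10^-4 = 5.56e-11.
[OH^-] = sqrt(Kb x [HCOO-]) = sqrt(5.56e-11 x 0.09087) = 2.25e-6 M.
pOH = 5.65, so pH = 14.00 - 5.65 = 8.35.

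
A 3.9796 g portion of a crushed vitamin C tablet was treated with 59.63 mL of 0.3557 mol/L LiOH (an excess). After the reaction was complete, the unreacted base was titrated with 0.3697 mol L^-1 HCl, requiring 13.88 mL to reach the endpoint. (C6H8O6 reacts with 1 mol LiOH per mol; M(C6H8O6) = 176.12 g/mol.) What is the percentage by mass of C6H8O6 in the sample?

Total n(LiOH) added = 0.3557 x 0.05963 = 0.02121 mol.
n(HCl) used = 0.3697 x 0.01388 = 0.005131 mol, which equals the excess n(LiOH).
So n(LiOH) consumed by the sample = 0.02121 - 0.005131 = 0.01608 mol.
n(C6H8O6) = 0.01608 / 1 = 0.01608 mol.
mass C6H8O6 = 0.01608 x 176.12 = 2.832 g, so %C6H8O6 = 2.832/3.9796 x 100 = 71.2%.

71.2%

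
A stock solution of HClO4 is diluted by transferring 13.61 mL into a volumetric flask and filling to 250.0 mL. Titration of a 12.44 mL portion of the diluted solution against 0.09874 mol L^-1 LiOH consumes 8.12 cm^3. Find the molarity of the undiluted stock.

1.18 M

n(LiOH) = 0.09874 x 0.008120 = 0.0008018 mol.
n(HClO4) in the aliquot = 0.0008018 mol.
[diluted HClO4] = 0.0008018 / 0.01244 = 0.06445 M.
Dilution factor = 250.0/13.61 = 18.37, so [stock] = 0.06445 x 18.37 = 1.18 M.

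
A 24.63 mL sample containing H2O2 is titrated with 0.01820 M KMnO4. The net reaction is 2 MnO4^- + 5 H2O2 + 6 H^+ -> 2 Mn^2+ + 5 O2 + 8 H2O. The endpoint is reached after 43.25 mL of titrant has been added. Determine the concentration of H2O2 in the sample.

0.0799 M

n(KMnO4) = 0.01820 x 0.04325 = 0.0007872 mol.
From the balanced equation, 2 mol KMnO4 reacts with 5 mol H2O2, so n(H2O2) = 0.0007872 x 5/2 = 0.001968 mol.
[H2O2] = 0.001968 / 0.02463 L = 0.0799 M.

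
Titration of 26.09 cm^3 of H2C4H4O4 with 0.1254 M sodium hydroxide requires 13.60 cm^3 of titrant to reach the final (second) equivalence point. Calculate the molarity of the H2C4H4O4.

0.0327 M

n(NaOH) = 0.1254 x 0.01360 = 0.001705 mol.
At the final (second) equivalence point, 2 mol OH^- react per mol H2C4H4O4, so n(H2C4H4O4) = 0.001705 / 2 = 0.0008527 mol.
[H2C4H4O4] = 0.0008527 / 0.02609 L = 0.0327 M.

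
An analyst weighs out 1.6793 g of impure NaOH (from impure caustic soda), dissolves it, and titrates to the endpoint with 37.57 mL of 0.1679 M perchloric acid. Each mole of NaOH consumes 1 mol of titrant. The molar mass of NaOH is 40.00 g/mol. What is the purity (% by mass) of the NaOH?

15.0%

n(HClO4) = 0.1679 x 0.03757 = 0.006308 mol.
n(NaOH) = 0.006308 / 1 = 0.006308 mol.
mass of NaOH = 0.006308 x 40.00 = 0.2523 g.
% purity = 0.2523 / 1.6793 x 100 = 15.0%.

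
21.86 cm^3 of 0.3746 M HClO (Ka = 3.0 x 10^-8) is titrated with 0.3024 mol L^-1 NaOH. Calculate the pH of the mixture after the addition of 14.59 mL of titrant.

7.59

Initial n(HClO) = 0.3746 x 0.02186 = 0.008189 mol.
n(NaOH) added = 0.3024 x 0.01459 = 0.004412 mol, converting that many moles of HClO to ClO-.
Remaining n(HClO) = 0.003777 mol; n(ClO-) = 0.004412 mol.
By Henderson-Hasselbalch, pH = pKa + log([A^-]/[HA]) = 7.52 + log(0.004412/0.003777) = 7.52 + (+0.07) = 7.59.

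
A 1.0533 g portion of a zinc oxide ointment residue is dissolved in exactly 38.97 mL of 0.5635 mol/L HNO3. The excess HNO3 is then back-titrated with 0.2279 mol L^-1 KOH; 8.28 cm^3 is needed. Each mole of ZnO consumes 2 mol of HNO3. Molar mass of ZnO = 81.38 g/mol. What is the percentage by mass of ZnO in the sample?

Total n(HNO3) added = 0.5635 x 0.03897 = 0.02196 mol.
n(KOH) used = 0.2279 x 0.008280 = 0.001887 mol, which equals the excess n(HNO3).
So n(HNO3) consumed by the sample = 0.02196 - 0.001887 = 0.02007 mol.
n(ZnO) = 0.02007 / 2 = 0.01004 mol.
mass ZnO = 0.01004 x 81.38 = 0.8168 g, so %ZnO = 0.8168/1.0533 x 100 = 77.5%.

77.5%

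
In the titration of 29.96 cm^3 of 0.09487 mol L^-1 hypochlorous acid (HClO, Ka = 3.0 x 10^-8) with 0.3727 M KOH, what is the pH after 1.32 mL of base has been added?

6.84

Initial n(HClO) = 0.09487 x 0.02996 = 0.002842 mol.
n(KOH) added = 0.3727 x 0.001320 = 0.0004920 mol, converting that many moles of HClO to ClO-.
Remaining n(HClO) = 0.002350 mol; n(ClO-) = 0.0004920 mol.
By Henderson-Hasselbalch, pH = pKa + log([A^-]/[HA]) = 7.52 + log(0.0004920/0.002350) = 7.52 + (-0.68) = 6.84.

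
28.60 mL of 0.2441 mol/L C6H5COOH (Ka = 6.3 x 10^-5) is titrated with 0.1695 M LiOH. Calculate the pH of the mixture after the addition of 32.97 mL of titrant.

Initial n(C6H5COOH) = 0.2441 x 0.02860 = 0.006981 mol.
n(LiOH) added = 0.1695 x 0.03297 = 0.005588 mol, converting that many moles of C6H5COOH to C6H5COO-.
Remaining n(C6H5COOH) = 0.001393 mol; n(C6H5COO-) = 0.005588 mol.
By Henderson-Hasselbalch, pH = pKa + log([A^-]/[HA]) = 4.20 + log(0.005588/0.001393) = 4.20 + (+0.60) = 4.80.

4.80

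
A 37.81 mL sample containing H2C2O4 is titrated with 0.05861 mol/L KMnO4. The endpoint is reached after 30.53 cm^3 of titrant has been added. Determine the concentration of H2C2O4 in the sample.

0.118 M

n(KMnO4) = 0.05861 x 0.03053 = 0.001789 mol.
From the balanced equation, 2 mol KMnO4 reacts with 5 mol H2C2O4, so n(H2C2O4) = 0.001789 x 5/2 = 0.004473 mol.
[H2C2O4] = 0.004473 / 0.03781 L = 0.118 M.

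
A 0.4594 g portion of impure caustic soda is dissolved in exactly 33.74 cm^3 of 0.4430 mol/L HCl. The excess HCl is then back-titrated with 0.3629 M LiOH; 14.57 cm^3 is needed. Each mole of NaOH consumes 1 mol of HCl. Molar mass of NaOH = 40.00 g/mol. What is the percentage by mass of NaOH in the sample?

Total n(HCl) added = 0.4430 x 0.03374 = 0.01495 mol.
n(LiOH) used = 0.3629 x 0.01457 = 0.005287 mol, which equals the excess n(HCl).
So n(HCl) consumed by the sample = 0.01495 - 0.005287 = 0.009659 mol.
n(NaOH) = 0.009659 / 1 = 0.009659 mol.
mass NaOH = 0.009659 x 40.00 = 0.3864 g, so %NaOH = 0.3864/0.4594 x 100 = 84.1%.

84.1%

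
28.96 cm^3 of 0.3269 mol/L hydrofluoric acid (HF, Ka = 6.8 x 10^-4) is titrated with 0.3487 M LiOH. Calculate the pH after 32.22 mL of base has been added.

12.46

n(acid) = 0.3269 x 0.02896 = 0.009467 mol; n(LiOH) added = 0.3487 x 0.03222 = 0.01124 mol.
Base is in excess by 0.01124 - 0.009467 = 0.001768 mol in a total volume of 0.06118 L.
[OH^-] = 0.001768/0.06118 = 0.02890 M, so pOH = 1.54 and pH = 14.00 - 1.54 = 12.46.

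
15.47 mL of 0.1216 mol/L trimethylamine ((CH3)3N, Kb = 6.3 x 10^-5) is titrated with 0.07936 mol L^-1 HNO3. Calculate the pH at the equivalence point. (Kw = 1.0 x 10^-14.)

n((CH3)3N) = 0.1216 x 0.01547 = 0.001881 mol; V(HNO3) at equivalence = 0.001881/0.07936 = 0.02370 L.
At equivalence the base is fully converted to (CH3)3NH+; total volume = 0.03917 L, so [(CH3)3NH+] = 0.001881/0.03917 = 0.04802 M.
Ka((CH3)3NH+) = Kw/Kb = 1.0e-14 / 6.3 x 10^-5 = 1.59e-10.
[H^+] = sqrt(Ka x [(CH3)3NH+]) = sqrt(1.59e-10 x 0.04802) = 2.76e-6 M.
pH = -log(2.76e-6) = 5.56.

5.56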